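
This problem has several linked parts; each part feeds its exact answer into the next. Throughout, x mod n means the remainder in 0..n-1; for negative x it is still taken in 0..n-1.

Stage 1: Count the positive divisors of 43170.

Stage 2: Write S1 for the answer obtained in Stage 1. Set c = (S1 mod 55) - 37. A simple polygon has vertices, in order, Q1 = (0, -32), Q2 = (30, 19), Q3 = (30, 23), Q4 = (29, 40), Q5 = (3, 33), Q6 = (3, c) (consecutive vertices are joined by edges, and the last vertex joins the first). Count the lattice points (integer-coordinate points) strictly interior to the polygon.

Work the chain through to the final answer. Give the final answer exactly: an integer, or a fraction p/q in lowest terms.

Stage 1: 43170 = 2 * 3 * 5 * 1439; number of divisors = (1+1) * (1+1) * (1+1) * (1+1) = 16; answer 16
Stage 2: S1 = 16; c = -21; cross terms: (0*19 - 30*-32)=960, (30*23 - 30*19)=120, (30*40 - 29*23)=533, (29*33 - 3*40)=837, (3*-21 - 3*33)=-162, (3*-32 - 0*-21)=-96; twice the area = |2192| = 2192; area = 1096; boundary points = 3 + 4 + 1 + 1 + 54 + 1 = 64; strictly interior points = area - boundary/2 + 1 = 1065; answer 1065

1065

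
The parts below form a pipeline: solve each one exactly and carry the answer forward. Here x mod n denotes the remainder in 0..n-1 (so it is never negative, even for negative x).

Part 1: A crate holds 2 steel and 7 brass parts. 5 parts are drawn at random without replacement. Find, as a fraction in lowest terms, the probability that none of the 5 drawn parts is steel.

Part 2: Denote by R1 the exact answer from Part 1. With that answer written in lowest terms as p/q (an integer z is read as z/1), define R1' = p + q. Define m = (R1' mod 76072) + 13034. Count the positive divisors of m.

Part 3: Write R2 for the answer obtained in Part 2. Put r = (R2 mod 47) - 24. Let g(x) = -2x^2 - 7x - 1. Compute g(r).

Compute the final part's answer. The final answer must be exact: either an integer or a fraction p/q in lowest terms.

-5

Part 1: total draws C(9,5) = 126; favorable C(7,5) = 21; P = 1/6; answer 1/6
Part 2: R1 = 1/6; threaded value p + q = 7; m = 13041; 13041 = 3^4 * 7 * 23; number of divisors = (4+1) * (1+1) * (1+1) = 20; answer 20
Part 3: R2 = 20; r = -4; -2*(-4)^2 - 7*(-4)^1 - 1 = (-32) + (28) + (-1) = -5; answer -5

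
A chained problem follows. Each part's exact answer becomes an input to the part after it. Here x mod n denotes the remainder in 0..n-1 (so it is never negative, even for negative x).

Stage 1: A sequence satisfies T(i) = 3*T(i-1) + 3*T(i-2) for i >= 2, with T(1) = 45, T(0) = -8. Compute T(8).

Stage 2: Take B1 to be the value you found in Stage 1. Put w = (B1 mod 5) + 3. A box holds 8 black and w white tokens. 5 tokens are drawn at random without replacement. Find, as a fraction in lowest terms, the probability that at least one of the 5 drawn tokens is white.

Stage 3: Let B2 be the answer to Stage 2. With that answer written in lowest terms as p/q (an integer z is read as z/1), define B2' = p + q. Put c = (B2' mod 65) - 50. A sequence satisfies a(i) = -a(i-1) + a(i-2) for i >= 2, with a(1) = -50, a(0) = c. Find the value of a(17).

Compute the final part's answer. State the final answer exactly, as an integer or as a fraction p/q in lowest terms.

Stage 1: T(2) = 3*(45) + 3*(-8) = 111; iterating: T(2)=111, T(3)=468, T(4)=1737, T(5)=6615, T(6)=25056, T(7)=95013, T(8)=360207; answer 360207
Stage 2: B1 = 360207; w = 5; total draws C(13,5) = 1287; complement C(8,5) = 56; favorable 1287 - 56 = 1231; P = 1231/1287; answer 1231/1287
Stage 3: B2 = 1231/1287; threaded value p + q = 2518; c = -2; a(2) = -1*(-50) + 1*(-2) = 48; iterating: a(2)=48, a(3)=-98, a(4)=146, a(5)=-244, a(6)=390, a(7)=-634, a(8)=1024, a(9)=-1658, a(10)=2682, a(11)=-4340, a(12)=7022, a(13)=-11362, a(14)=18384, a(15)=-29746, a(16)=48130, a(17)=-77876; answer -77876

-77876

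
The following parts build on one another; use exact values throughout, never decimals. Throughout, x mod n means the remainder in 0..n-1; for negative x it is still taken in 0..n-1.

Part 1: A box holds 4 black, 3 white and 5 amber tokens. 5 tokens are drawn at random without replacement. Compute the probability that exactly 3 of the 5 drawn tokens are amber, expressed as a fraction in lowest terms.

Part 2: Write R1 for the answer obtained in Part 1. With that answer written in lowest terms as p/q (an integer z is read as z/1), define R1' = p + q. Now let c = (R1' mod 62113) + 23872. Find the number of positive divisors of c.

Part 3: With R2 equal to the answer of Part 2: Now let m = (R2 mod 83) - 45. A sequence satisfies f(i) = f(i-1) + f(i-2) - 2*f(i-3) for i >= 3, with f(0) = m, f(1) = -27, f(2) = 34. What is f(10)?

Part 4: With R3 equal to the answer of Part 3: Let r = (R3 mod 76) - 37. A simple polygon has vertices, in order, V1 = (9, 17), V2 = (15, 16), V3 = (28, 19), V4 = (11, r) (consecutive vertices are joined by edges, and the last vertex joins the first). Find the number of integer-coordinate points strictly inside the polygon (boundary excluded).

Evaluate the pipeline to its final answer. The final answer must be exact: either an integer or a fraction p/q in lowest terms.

147

Part 1: total draws C(12,5) = 792; favorable C(5,3)*C(7,2) = 210; P = 35/132; answer 35/132
Part 2: R1 = 35/132; threaded value p + q = 167; c = 24039; 24039 = 3^2 * 2671; number of divisors = (2+1) * (1+1) = 6; answer 6
Part 3: R2 = 6; m = -39; f(3) = 1*(34) + 1*(-27) - 2*(-39) = 85; iterating: f(3)=85, f(4)=173, f(5)=190, f(6)=193, f(7)=37, f(8)=-150, f(9)=-499, f(10)=-723; answer -723
Part 4: R3 = -723; r = 0; cross terms: (9*16 - 15*17)=-111, (15*19 - 28*16)=-163, (28*0 - 11*19)=-209, (11*17 - 9*0)=187; twice the area = |-296| = 296; area = 148; boundary points = 1 + 1 + 1 + 1 = 4; strictly interior points = area - boundary/2 + 1 = 147; answer 147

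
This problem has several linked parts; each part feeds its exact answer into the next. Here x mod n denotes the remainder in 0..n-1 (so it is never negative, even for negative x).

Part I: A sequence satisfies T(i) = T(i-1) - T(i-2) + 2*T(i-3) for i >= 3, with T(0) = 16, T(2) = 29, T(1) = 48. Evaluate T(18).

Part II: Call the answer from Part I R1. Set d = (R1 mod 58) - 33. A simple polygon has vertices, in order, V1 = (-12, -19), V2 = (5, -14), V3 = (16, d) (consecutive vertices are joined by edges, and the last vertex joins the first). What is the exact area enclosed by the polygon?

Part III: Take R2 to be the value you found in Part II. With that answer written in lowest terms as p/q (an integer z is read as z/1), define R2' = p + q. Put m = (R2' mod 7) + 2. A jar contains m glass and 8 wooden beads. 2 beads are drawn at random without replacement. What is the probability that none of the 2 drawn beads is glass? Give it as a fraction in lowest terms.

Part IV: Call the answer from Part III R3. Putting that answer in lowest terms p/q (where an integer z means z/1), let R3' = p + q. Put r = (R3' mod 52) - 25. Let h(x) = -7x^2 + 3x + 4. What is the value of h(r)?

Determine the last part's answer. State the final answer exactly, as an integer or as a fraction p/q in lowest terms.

Part I: T(3) = 1*(29) - 1*(48) + 2*(16) = 13; iterating: T(3)=13, T(4)=80, T(5)=125, T(6)=71, T(7)=106, T(8)=285, T(9)=321, T(10)=248, T(11)=497, T(12)=891, T(13)=890, T(14)=993, T(15)=1885, T(16)=2672, T(17)=2773, T(18)=3871; answer 3871
Part II: R1 = 3871; d = 10; cross terms: (-12*-14 - 5*-19)=263, (5*10 - 16*-14)=274, (16*-19 - -12*10)=-184; twice the area = |353| = 353; area = 353/2; answer 353/2
Part III: R2 = 353/2; threaded value p + q = 355; m = 7; total draws C(15,2) = 105; favorable C(8,2) = 28; P = 4/15; answer 4/15
Part IV: R3 = 4/15; threaded value p + q = 19; r = -6; -7*(-6)^2 + 3*(-6)^1 + 4 = (-252) + (-18) + (4) = -266; answer -266

-266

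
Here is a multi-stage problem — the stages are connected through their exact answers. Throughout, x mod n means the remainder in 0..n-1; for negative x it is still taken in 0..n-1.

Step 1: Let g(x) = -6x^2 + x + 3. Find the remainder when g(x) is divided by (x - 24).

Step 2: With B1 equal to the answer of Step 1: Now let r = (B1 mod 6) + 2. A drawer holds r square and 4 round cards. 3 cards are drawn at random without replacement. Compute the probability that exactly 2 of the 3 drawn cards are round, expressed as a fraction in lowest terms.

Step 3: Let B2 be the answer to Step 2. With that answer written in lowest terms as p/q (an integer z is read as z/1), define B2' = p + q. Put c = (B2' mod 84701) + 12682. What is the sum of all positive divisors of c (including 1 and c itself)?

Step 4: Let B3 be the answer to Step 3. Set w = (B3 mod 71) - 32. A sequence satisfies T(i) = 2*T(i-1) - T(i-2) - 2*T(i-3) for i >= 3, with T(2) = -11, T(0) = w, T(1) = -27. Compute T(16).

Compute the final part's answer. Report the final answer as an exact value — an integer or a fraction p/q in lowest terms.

Step 1: remainder = value at the root: -6*(24)^2 + 1*(24)^1 + 3 = (-3456) + (24) + (3) = -3429; answer -3429
Step 2: B1 = -3429; r = 5; total draws C(9,3) = 84; favorable C(4,2)*C(5,1) = 30; P = 5/14; answer 5/14
Step 3: B2 = 5/14; threaded value p + q = 19; c = 12701; 12701 = 13 * 977; sigma = (1 + 13) * (1 + 977) = 14 * 978 = 13692; answer 13692
Step 4: B3 = 13692; w = 28; T(3) = 2*(-11) - 1*(-27) - 2*(28) = -51; iterating: T(3)=-51, T(4)=-37, T(5)=-1, T(6)=137, T(7)=349, T(8)=563, T(9)=503, T(10)=-255, T(11)=-2139, T(12)=-5029, T(13)=-7409, T(14)=-5511, T(15)=6445, T(16)=33219; answer 33219

33219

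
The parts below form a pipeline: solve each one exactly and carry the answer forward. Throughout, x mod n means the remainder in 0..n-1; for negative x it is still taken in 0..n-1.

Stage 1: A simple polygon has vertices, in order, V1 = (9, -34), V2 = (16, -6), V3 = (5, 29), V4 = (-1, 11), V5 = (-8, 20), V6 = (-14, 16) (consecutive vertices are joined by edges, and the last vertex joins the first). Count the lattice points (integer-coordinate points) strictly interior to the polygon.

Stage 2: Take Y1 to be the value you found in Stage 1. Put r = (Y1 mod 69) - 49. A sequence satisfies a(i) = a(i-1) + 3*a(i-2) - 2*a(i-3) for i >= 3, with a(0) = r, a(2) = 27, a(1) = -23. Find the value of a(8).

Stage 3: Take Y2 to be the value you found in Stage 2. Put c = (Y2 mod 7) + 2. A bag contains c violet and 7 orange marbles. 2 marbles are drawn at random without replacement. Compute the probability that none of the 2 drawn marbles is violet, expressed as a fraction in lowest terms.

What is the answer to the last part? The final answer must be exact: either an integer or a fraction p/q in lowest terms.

21/55

Stage 1: cross terms: (9*-6 - 16*-34)=490, (16*29 - 5*-6)=494, (5*11 - -1*29)=84, (-1*20 - -8*11)=68, (-8*16 - -14*20)=152, (-14*-34 - 9*16)=332; twice the area = |1620| = 1620; area = 810; boundary points = 7 + 1 + 6 + 1 + 2 + 1 = 18; strictly interior points = area - boundary/2 + 1 = 802; answer 802
Stage 2: Y1 = 802; r = -6; a(3) = 1*(27) + 3*(-23) - 2*(-6) = -30; iterating: a(3)=-30, a(4)=97, a(5)=-47, a(6)=304, a(7)=-31, a(8)=975; answer 975
Stage 3: Y2 = 975; c = 4; total draws C(11,2) = 55; favorable C(7,2) = 21; P = 21/55; answer 21/55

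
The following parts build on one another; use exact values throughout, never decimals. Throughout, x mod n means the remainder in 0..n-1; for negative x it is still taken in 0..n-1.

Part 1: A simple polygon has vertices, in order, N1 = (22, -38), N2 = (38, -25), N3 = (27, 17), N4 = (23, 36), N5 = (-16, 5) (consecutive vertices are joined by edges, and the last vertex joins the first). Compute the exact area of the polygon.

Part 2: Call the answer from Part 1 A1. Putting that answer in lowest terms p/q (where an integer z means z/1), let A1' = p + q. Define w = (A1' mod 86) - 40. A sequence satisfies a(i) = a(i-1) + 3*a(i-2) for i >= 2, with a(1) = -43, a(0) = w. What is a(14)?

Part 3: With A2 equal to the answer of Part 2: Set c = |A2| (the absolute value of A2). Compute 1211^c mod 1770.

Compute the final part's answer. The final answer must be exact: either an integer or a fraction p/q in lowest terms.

1081

Part 1: cross terms: (22*-25 - 38*-38)=894, (38*17 - 27*-25)=1321, (27*36 - 23*17)=581, (23*5 - -16*36)=691, (-16*-38 - 22*5)=498; twice the area = |3985| = 3985; area = 3985/2; answer 3985/2
Part 2: A1 = 3985/2; threaded value p + q = 3987; w = -9; a(2) = 1*(-43) + 3*(-9) = -70; iterating: a(2)=-70, a(3)=-199, a(4)=-409, a(5)=-1006, a(6)=-2233, a(7)=-5251, a(8)=-11950, a(9)=-27703, a(10)=-63553, a(11)=-146662, a(12)=-337321, a(13)=-777307, a(14)=-1789270; answer -1789270
Part 3: A2 = -1789270; c = 1789270; squarings mod 1770: 1211^1=1211, 1211^2=961, 1211^4=1351, 1211^8=331, 1211^16=1591, 1211^32=181, 1211^64=901, 1211^128=1141, 1211^256=931, 1211^512=1231, 1211^1024=241, 1211^2048=1441, 1211^4096=271, 1211^8192=871, 1211^16384=1081, 1211^32768=361, 1211^65536=1111, 1211^131072=631, 1211^262144=1681, 1211^524288=841, 1211^1048576=1051; 1211^1789270 = 1211^2 * 1211^4 * 1211^16 * 1211^64 * 1211^256 * 1211^1024 * 1211^2048 * 1211^16384 * 1211^65536 * 1211^131072 * 1211^524288 * 1211^1048576 = 1081 (mod 1770); answer 1081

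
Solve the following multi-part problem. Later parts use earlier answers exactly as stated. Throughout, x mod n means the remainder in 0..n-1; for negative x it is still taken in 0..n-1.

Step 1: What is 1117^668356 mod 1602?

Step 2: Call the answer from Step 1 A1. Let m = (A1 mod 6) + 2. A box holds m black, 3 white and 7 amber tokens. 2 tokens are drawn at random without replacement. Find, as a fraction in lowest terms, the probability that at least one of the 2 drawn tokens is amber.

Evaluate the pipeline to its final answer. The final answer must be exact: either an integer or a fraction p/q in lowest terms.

21/26

Step 1: squarings mod 1602: 1117^1=1117, 1117^2=1333, 1117^4=271, 1117^8=1351, 1117^16=523, 1117^32=1189, 1117^64=757, 1117^128=1135, 1117^256=217, 1117^512=631, 1117^1024=865, 1117^2048=91, 1117^4096=271, 1117^8192=1351, 1117^16384=523, 1117^32768=1189, 1117^65536=757, 1117^131072=1135, 1117^262144=217, 1117^524288=631; 1117^668356 = 1117^4 * 1117^64 * 1117^128 * 1117^512 * 1117^4096 * 1117^8192 * 1117^131072 * 1117^524288 = 1135 (mod 1602); answer 1135
Step 2: A1 = 1135; m = 3; total draws C(13,2) = 78; complement C(6,2) = 15; favorable 78 - 15 = 63; P = 21/26; answer 21/26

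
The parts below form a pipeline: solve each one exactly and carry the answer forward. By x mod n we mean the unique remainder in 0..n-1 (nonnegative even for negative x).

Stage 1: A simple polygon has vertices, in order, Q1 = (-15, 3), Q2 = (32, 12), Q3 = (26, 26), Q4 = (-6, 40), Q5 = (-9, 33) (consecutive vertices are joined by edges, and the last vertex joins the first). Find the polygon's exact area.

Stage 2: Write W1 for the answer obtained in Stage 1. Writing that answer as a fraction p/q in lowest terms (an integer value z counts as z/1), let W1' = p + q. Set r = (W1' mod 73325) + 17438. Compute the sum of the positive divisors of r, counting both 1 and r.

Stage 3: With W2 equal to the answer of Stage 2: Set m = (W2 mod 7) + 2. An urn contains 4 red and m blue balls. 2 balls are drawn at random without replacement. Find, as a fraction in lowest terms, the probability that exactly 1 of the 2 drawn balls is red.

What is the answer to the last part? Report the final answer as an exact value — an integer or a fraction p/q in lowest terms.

Stage 1: cross terms: (-15*12 - 32*3)=-276, (32*26 - 26*12)=520, (26*40 - -6*26)=1196, (-6*33 - -9*40)=162, (-9*3 - -15*33)=468; twice the area = |2070| = 2070; area = 1035; answer 1035
Stage 2: W1 = 1035; threaded value p + q = 1036; r = 18474; 18474 = 2 * 3 * 3079; sigma = (1 + 2) * (1 + 3) * (1 + 3079) = 3 * 4 * 3080 = 36960; answer 36960
Stage 3: W2 = 36960; m = 2; total draws C(6,2) = 15; favorable C(4,1)*C(2,1) = 8; P = 8/15; answer 8/15

8/15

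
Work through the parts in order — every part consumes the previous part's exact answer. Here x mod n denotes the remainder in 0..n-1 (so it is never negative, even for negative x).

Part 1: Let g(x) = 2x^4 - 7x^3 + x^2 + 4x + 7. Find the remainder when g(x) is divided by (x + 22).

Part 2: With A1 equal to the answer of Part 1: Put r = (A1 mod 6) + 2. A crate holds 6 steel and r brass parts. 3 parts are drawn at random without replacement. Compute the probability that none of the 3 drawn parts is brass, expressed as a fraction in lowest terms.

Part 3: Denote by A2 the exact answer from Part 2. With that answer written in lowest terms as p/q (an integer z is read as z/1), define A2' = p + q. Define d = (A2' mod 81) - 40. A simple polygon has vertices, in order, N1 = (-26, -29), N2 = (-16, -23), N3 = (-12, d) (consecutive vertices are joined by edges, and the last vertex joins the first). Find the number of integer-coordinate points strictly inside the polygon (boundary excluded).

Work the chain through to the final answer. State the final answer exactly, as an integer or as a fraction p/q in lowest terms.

32

Part 1: remainder = value at the root: 2*(-22)^4 - 7*(-22)^3 + 1*(-22)^2 + 4*(-22)^1 + 7 = (468512) + (74536) + (484) + (-88) + (7) = 543451; answer 543451
Part 2: A1 = 543451; r = 3; total draws C(9,3) = 84; favorable C(6,3) = 20; P = 5/21; answer 5/21
Part 3: A2 = 5/21; threaded value p + q = 26; d = -14; cross terms: (-26*-23 - -16*-29)=134, (-16*-14 - -12*-23)=-52, (-12*-29 - -26*-14)=-16; twice the area = |66| = 66; area = 33; boundary points = 2 + 1 + 1 = 4; strictly interior points = area - boundary/2 + 1 = 32; answer 32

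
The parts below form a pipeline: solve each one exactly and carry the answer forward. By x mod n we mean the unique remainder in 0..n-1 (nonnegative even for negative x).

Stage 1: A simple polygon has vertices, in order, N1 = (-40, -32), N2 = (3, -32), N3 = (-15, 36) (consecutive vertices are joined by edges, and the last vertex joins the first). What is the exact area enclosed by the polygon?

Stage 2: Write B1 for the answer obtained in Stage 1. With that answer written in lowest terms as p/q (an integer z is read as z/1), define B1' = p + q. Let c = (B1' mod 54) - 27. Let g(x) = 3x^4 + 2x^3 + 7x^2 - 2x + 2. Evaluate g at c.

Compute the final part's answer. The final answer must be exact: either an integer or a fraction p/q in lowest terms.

684906

Stage 1: cross terms: (-40*-32 - 3*-32)=1376, (3*36 - -15*-32)=-372, (-15*-32 - -40*36)=1920; twice the area = |2924| = 2924; area = 1462; answer 1462
Stage 2: B1 = 1462; threaded value p + q = 1463; c = -22; 3*(-22)^4 + 2*(-22)^3 + 7*(-22)^2 - 2*(-22)^1 + 2 = (702768) + (-21296) + (3388) + (44) + (2) = 684906; answer 684906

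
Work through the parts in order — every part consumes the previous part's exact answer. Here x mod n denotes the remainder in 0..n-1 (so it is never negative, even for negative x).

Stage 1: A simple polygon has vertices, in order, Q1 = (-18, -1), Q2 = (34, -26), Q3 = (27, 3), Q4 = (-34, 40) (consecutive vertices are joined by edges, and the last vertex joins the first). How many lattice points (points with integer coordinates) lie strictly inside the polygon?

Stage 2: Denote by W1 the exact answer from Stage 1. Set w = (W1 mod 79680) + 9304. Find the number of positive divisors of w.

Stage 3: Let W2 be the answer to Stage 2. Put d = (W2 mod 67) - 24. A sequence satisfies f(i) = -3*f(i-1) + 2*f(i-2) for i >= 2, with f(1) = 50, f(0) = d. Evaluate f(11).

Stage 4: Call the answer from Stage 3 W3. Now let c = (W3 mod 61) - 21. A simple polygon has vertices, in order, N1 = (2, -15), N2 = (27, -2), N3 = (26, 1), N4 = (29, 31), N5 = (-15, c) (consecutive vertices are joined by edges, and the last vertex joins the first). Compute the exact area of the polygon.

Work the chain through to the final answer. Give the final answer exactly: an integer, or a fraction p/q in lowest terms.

1284

Stage 1: cross terms: (-18*-26 - 34*-1)=502, (34*3 - 27*-26)=804, (27*40 - -34*3)=1182, (-34*-1 - -18*40)=754; twice the area = |3242| = 3242; area = 1621; boundary points = 1 + 1 + 1 + 1 = 4; strictly interior points = area - boundary/2 + 1 = 1620; answer 1620
Stage 2: W1 = 1620; w = 10924; 10924 = 2^2 * 2731; number of divisors = (2+1) * (1+1) = 6; answer 6
Stage 3: W2 = 6; d = -18; f(2) = -3*(50) + 2*(-18) = -186; iterating: f(2)=-186, f(3)=658, f(4)=-2346, f(5)=8354, f(6)=-29754, f(7)=105970, f(8)=-377418, f(9)=1344194, f(10)=-4787418, f(11)=17050642; answer 17050642
Stage 4: W3 = 17050642; c = 23; cross terms: (2*-2 - 27*-15)=401, (27*1 - 26*-2)=79, (26*31 - 29*1)=777, (29*23 - -15*31)=1132, (-15*-15 - 2*23)=179; twice the area = |2568| = 2568; area = 1284; answer 1284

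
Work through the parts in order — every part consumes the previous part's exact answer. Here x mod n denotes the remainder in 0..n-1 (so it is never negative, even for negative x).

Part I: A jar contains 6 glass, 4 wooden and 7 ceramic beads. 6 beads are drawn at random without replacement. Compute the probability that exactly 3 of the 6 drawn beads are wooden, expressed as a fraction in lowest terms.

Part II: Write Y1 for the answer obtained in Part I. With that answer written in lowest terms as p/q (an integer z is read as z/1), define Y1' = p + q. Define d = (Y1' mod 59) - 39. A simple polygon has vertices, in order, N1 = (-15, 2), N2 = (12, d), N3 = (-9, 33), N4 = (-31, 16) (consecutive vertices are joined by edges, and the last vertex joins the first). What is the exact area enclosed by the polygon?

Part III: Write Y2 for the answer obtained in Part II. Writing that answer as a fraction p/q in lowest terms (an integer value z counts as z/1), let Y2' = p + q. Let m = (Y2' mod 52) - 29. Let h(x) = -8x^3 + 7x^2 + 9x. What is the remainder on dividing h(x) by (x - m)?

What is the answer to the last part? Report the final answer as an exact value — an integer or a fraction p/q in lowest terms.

Part I: total draws C(17,6) = 12376; favorable C(4,3)*C(13,3) = 1144; P = 11/119; answer 11/119
Part II: Y1 = 11/119; threaded value p + q = 130; d = -27; cross terms: (-15*-27 - 12*2)=381, (12*33 - -9*-27)=153, (-9*16 - -31*33)=879, (-31*2 - -15*16)=178; twice the area = |1591| = 1591; area = 1591/2; answer 1591/2
Part III: Y2 = 1591/2; threaded value p + q = 1593; m = 4; remainder = value at the root: -8*(4)^3 + 7*(4)^2 + 9*(4)^1 = (-512) + (112) + (36) = -364; answer -364

-364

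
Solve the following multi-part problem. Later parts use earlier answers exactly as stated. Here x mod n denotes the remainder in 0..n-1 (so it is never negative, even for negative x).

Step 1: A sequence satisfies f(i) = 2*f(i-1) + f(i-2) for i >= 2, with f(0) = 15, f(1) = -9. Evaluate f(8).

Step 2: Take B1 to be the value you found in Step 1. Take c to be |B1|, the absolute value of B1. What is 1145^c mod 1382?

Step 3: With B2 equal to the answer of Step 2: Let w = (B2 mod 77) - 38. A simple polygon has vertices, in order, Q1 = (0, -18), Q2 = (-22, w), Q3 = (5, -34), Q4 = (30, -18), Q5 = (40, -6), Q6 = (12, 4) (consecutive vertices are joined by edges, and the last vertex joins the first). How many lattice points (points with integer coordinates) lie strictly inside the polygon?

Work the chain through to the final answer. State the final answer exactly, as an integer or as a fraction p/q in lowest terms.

Step 1: f(2) = 2*(-9) + 1*(15) = -3; iterating: f(2)=-3, f(3)=-15, f(4)=-33, f(5)=-81, f(6)=-195, f(7)=-471, f(8)=-1137; answer -1137
Step 2: B1 = -1137; c = 1137; squarings mod 1382: 1145^1=1145, 1145^2=889, 1145^4=1199, 1145^8=321, 1145^16=773, 1145^32=505, 1145^64=737, 1145^128=43, 1145^256=467, 1145^512=1115, 1145^1024=807; 1145^1137 = 1145^1 * 1145^16 * 1145^32 * 1145^64 * 1145^1024 = 263 (mod 1382); answer 263
Step 3: B2 = 263; w = -6; cross terms: (0*-6 - -22*-18)=-396, (-22*-34 - 5*-6)=778, (5*-18 - 30*-34)=930, (30*-6 - 40*-18)=540, (40*4 - 12*-6)=232, (12*-18 - 0*4)=-216; twice the area = |1868| = 1868; area = 934; boundary points = 2 + 1 + 1 + 2 + 2 + 2 = 10; strictly interior points = area - boundary/2 + 1 = 930; answer 930

930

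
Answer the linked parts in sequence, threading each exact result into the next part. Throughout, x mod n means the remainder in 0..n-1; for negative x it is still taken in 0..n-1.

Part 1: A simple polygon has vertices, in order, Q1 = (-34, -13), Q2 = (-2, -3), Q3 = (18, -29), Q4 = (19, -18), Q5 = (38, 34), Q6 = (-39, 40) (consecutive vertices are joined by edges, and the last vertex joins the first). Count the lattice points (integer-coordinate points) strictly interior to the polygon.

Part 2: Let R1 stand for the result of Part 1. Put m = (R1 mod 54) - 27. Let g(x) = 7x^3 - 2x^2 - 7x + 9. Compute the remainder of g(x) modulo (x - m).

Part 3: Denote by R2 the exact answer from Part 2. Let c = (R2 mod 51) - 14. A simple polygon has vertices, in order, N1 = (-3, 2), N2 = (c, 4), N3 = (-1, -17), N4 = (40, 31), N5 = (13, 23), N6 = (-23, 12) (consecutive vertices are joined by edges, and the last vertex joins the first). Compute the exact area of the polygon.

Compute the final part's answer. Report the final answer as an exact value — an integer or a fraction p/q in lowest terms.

1795/2

Part 1: cross terms: (-34*-3 - -2*-13)=76, (-2*-29 - 18*-3)=112, (18*-18 - 19*-29)=227, (19*34 - 38*-18)=1330, (38*40 - -39*34)=2846, (-39*-13 - -34*40)=1867; twice the area = |6458| = 6458; area = 3229; boundary points = 2 + 2 + 1 + 1 + 1 + 1 = 8; strictly interior points = area - boundary/2 + 1 = 3226; answer 3226
Part 2: R1 = 3226; m = 13; remainder = value at the root: 7*(13)^3 - 2*(13)^2 - 7*(13)^1 + 9 = (15379) + (-338) + (-91) + (9) = 14959; answer 14959
Part 3: R2 = 14959; c = 2; cross terms: (-3*4 - 2*2)=-16, (2*-17 - -1*4)=-30, (-1*31 - 40*-17)=649, (40*23 - 13*31)=517, (13*12 - -23*23)=685, (-23*2 - -3*12)=-10; twice the area = |1795| = 1795; area = 1795/2; answer 1795/2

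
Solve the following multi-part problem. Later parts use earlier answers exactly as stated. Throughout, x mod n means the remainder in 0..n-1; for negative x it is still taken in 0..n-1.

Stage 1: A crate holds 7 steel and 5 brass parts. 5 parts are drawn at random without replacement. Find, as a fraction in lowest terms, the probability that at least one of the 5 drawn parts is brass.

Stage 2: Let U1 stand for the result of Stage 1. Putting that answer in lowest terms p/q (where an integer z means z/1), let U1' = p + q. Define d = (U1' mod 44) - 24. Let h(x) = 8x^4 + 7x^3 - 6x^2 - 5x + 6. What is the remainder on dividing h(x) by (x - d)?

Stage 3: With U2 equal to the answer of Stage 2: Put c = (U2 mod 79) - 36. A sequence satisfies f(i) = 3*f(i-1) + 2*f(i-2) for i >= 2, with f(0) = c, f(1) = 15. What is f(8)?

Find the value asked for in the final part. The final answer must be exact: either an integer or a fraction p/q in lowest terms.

Stage 1: total draws C(12,5) = 792; complement C(7,5) = 21; favorable 792 - 21 = 771; P = 257/264; answer 257/264
Stage 2: U1 = 257/264; threaded value p + q = 521; d = 13; remainder = value at the root: 8*(13)^4 + 7*(13)^3 - 6*(13)^2 - 5*(13)^1 + 6 = (228488) + (15379) + (-1014) + (-65) + (6) = 242794; answer 242794
Stage 3: U2 = 242794; c = -9; f(2) = 3*(15) + 2*(-9) = 27; iterating: f(2)=27, f(3)=111, f(4)=387, f(5)=1383, f(6)=4923, f(7)=17535, f(8)=62451; answer 62451

62451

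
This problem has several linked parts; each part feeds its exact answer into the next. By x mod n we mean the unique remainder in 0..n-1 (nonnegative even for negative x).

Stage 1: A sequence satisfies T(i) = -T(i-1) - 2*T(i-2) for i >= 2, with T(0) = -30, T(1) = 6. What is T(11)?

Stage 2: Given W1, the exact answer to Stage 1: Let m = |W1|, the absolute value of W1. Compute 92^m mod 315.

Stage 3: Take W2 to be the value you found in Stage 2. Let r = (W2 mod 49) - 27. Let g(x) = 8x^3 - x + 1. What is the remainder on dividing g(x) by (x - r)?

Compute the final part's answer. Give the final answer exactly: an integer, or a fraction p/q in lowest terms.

Stage 1: T(2) = -1*(6) - 2*(-30) = 54; iterating: T(2)=54, T(3)=-66, T(4)=-42, T(5)=174, T(6)=-90, T(7)=-258, T(8)=438, T(9)=78, T(10)=-954, T(11)=798; answer 798
Stage 2: W1 = 798; m = 798; squarings mod 315: 92^1=92, 92^2=274, 92^4=106, 92^8=211, 92^16=106, 92^32=211, 92^64=106, 92^128=211, 92^256=106, 92^512=211; 92^798 = 92^2 * 92^4 * 92^8 * 92^16 * 92^256 * 92^512 = 64 (mod 315); answer 64
Stage 3: W2 = 64; r = -12; remainder = value at the root: 8*(-12)^3 - 1*(-12)^1 + 1 = (-13824) + (12) + (1) = -13811; answer -13811

-13811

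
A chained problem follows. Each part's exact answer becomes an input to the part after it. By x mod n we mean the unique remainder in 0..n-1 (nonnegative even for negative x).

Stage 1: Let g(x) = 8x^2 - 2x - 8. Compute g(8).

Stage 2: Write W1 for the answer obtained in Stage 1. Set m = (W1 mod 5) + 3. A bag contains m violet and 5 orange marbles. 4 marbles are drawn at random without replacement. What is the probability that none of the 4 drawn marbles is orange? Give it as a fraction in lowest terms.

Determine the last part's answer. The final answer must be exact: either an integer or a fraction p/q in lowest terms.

Stage 1: 8*(8)^2 - 2*(8)^1 - 8 = (512) + (-16) + (-8) = 488; answer 488
Stage 2: W1 = 488; m = 6; total draws C(11,4) = 330; favorable C(6,4) = 15; P = 1/22; answer 1/22

1/22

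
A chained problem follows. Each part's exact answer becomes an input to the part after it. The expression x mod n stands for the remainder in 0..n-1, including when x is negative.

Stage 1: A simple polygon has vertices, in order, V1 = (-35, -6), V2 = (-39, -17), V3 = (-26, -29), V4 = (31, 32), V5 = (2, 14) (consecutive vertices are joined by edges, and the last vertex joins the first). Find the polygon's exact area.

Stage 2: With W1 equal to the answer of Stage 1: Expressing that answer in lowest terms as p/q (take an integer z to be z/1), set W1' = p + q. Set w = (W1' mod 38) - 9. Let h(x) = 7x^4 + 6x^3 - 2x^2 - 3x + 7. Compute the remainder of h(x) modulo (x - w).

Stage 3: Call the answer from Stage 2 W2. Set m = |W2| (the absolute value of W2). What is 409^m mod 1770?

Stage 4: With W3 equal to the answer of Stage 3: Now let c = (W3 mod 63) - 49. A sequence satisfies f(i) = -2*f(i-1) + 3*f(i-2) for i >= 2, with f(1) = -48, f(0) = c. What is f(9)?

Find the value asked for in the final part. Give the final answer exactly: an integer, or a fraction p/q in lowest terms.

-132888

Stage 1: cross terms: (-35*-17 - -39*-6)=361, (-39*-29 - -26*-17)=689, (-26*32 - 31*-29)=67, (31*14 - 2*32)=370, (2*-6 - -35*14)=478; twice the area = |1965| = 1965; area = 1965/2; answer 1965/2
Stage 2: W1 = 1965/2; threaded value p + q = 1967; w = 20; remainder = value at the root: 7*(20)^4 + 6*(20)^3 - 2*(20)^2 - 3*(20)^1 + 7 = (1120000) + (48000) + (-800) + (-60) + (7) = 1167147; answer 1167147
Stage 3: W2 = 1167147; m = 1167147; squarings mod 1770: 409^1=409, 409^2=901, 409^4=1141, 409^8=931, 409^16=1231, 409^32=241, 409^64=1441, 409^128=271, 409^256=871, 409^512=1081, 409^1024=361, 409^2048=1111, 409^4096=631, 409^8192=1681, 409^16384=841, 409^32768=1051, 409^65536=121, 409^131072=481, 409^262144=1261, 409^524288=661, 409^1048576=1501; 409^1167147 = 409^1 * 409^2 * 409^8 * 409^32 * 409^256 * 409^512 * 409^1024 * 409^2048 * 409^16384 * 409^32768 * 409^65536 * 409^1048576 = 1099 (mod 1770); answer 1099
Stage 4: W3 = 1099; c = -21; f(2) = -2*(-48) + 3*(-21) = 33; iterating: f(2)=33, f(3)=-210, f(4)=519, f(5)=-1668, f(6)=4893, f(7)=-14790, f(8)=44259, f(9)=-132888; answer -132888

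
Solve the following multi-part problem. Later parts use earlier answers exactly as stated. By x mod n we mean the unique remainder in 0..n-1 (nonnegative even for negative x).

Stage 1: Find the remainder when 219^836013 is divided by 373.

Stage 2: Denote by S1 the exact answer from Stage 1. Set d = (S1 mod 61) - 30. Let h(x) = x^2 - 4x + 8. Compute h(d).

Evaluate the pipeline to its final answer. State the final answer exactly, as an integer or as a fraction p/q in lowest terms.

40

Stage 1: squarings mod 373: 219^1=219, 219^2=217, 219^4=91, 219^8=75, 219^16=30, 219^32=154, 219^64=217, 219^128=91, 219^256=75, 219^512=30, 219^1024=154, 219^2048=217, 219^4096=91, 219^8192=75, 219^16384=30, 219^32768=154, 219^65536=217, 219^131072=91, 219^262144=75, 219^524288=30; 219^836013 = 219^1 * 219^4 * 219^8 * 219^32 * 219^128 * 219^256 * 219^16384 * 219^32768 * 219^262144 * 219^524288 = 160 (mod 373); answer 160
Stage 2: S1 = 160; d = 8; 1*(8)^2 - 4*(8)^1 + 8 = (64) + (-32) + (8) = 40; answer 40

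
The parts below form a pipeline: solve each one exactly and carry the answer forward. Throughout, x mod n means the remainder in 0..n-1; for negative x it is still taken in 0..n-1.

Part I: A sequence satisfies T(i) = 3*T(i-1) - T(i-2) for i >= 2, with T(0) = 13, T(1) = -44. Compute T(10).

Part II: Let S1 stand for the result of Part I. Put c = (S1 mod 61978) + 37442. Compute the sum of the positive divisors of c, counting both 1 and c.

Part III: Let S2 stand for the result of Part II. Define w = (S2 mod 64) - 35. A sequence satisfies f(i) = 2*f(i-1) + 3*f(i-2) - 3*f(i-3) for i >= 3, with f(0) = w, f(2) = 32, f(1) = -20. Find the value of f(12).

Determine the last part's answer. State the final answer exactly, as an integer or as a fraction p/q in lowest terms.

1057463

Part I: T(2) = 3*(-44) - 1*(13) = -145; iterating: T(2)=-145, T(3)=-391, T(4)=-1028, T(5)=-2693, T(6)=-7051, T(7)=-18460, T(8)=-48329, T(9)=-126527, T(10)=-331252; answer -331252
Part II: S1 = -331252; c = 78058; 78058 = 2 * 31 * 1259; sigma = (1 + 2) * (1 + 31) * (1 + 1259) = 3 * 32 * 1260 = 120960; answer 120960
Part III: S2 = 120960; w = -35; f(3) = 2*(32) + 3*(-20) - 3*(-35) = 109; iterating: f(3)=109, f(4)=374, f(5)=979, f(6)=2753, f(7)=7321, f(8)=19964, f(9)=53632, f(10)=145193, f(11)=391390, f(12)=1057463; answer 1057463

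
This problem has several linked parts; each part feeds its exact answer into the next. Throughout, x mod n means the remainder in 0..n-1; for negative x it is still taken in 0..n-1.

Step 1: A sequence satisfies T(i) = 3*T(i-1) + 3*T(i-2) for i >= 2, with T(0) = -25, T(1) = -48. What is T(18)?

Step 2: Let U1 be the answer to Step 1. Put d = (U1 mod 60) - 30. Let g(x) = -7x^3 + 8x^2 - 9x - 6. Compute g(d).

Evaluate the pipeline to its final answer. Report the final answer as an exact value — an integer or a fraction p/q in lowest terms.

Step 1: T(2) = 3*(-48) + 3*(-25) = -219; iterating: T(2)=-219, T(3)=-801, T(4)=-3060, T(5)=-11583, T(6)=-43929, T(7)=-166536, T(8)=-631395, T(9)=-2393793, T(10)=-9075564, T(11)=-34408071, T(12)=-130450905, T(13)=-494576928, T(14)=-1875083499, T(15)=-7108981281, T(16)=-26952194340, T(17)=-102183526863, T(18)=-387407163609; answer -387407163609
Step 2: U1 = -387407163609; d = 21; -7*(21)^3 + 8*(21)^2 - 9*(21)^1 - 6 = (-64827) + (3528) + (-189) + (-6) = -61494; answer -61494

-61494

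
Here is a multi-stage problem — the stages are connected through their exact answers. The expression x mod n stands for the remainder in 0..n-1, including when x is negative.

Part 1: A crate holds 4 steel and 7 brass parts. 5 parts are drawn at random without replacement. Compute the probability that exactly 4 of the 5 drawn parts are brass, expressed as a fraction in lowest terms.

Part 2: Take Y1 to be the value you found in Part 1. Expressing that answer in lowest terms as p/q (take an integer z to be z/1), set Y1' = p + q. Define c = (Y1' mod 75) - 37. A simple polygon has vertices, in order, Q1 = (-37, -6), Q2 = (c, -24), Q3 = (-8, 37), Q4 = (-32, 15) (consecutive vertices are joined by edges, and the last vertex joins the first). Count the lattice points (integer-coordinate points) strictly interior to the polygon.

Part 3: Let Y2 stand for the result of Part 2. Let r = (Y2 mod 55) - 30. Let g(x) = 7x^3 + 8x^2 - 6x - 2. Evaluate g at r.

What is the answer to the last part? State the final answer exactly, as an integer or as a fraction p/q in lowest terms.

-92018

Part 1: total draws C(11,5) = 462; favorable C(7,4)*C(4,1) = 140; P = 10/33; answer 10/33
Part 2: Y1 = 10/33; threaded value p + q = 43; c = 6; cross terms: (-37*-24 - 6*-6)=924, (6*37 - -8*-24)=30, (-8*15 - -32*37)=1064, (-32*-6 - -37*15)=747; twice the area = |2765| = 2765; area = 2765/2; boundary points = 1 + 1 + 2 + 1 = 5; strictly interior points = area - boundary/2 + 1 = 1381; answer 1381
Part 3: Y2 = 1381; r = -24; 7*(-24)^3 + 8*(-24)^2 - 6*(-24)^1 - 2 = (-96768) + (4608) + (144) + (-2) = -92018; answer -92018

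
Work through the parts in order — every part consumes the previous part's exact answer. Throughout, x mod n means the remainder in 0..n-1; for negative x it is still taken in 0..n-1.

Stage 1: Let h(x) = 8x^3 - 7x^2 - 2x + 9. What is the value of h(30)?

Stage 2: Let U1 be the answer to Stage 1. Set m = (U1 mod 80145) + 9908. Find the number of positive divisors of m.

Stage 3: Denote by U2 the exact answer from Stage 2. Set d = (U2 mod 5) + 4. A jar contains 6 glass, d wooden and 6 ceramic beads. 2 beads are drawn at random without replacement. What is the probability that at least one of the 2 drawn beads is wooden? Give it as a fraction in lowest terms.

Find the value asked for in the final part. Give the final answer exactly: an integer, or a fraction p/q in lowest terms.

Stage 1: 8*(30)^3 - 7*(30)^2 - 2*(30)^1 + 9 = (216000) + (-6300) + (-60) + (9) = 209649; answer 209649
Stage 2: U1 = 209649; m = 59267; 59267 = 13 * 47 * 97; number of divisors = (1+1) * (1+1) * (1+1) = 8; answer 8
Stage 3: U2 = 8; d = 7; total draws C(19,2) = 171; complement C(12,2) = 66; favorable 171 - 66 = 105; P = 35/57; answer 35/57

35/57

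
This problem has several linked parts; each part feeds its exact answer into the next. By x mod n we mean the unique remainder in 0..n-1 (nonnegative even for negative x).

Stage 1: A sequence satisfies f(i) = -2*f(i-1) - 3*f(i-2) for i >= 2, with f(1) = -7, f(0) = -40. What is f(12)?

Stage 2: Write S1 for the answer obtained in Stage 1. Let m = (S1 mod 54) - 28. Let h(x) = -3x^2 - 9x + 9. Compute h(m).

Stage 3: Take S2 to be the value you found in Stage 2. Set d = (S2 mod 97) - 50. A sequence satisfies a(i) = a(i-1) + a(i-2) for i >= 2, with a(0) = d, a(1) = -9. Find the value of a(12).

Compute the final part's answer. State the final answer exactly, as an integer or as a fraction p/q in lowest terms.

Stage 1: f(2) = -2*(-7) - 3*(-40) = 134; iterating: f(2)=134, f(3)=-247, f(4)=92, f(5)=557, f(6)=-1390, f(7)=1109, f(8)=1952, f(9)=-7231, f(10)=8606, f(11)=4481, f(12)=-34780; answer -34780
Stage 2: S1 = -34780; m = 22; -3*(22)^2 - 9*(22)^1 + 9 = (-1452) + (-198) + (9) = -1641; answer -1641
Stage 3: S2 = -1641; d = -42; a(2) = 1*(-9) + 1*(-42) = -51; iterating: a(2)=-51, a(3)=-60, a(4)=-111, a(5)=-171, a(6)=-282, a(7)=-453, a(8)=-735, a(9)=-1188, a(10)=-1923, a(11)=-3111, a(12)=-5034; answer -5034

-5034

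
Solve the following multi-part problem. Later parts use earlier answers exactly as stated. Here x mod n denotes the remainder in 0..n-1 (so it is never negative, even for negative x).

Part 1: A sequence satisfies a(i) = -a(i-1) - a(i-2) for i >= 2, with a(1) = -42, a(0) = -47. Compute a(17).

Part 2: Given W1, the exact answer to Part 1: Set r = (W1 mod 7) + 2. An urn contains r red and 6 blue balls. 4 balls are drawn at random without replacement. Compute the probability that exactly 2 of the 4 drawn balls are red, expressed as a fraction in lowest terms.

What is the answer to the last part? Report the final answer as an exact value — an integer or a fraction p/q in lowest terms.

63/143

Part 1: a(2) = -1*(-42) - 1*(-47) = 89; iterating: a(2)=89, a(3)=-47, a(4)=-42, a(5)=89, a(6)=-47, a(7)=-42, a(8)=89, a(9)=-47, a(10)=-42, a(11)=89, a(12)=-47, a(13)=-42, a(14)=89, a(15)=-47, a(16)=-42, a(17)=89; answer 89
Part 2: W1 = 89; r = 7; total draws C(13,4) = 715; favorable C(7,2)*C(6,2) = 315; P = 63/143; answer 63/143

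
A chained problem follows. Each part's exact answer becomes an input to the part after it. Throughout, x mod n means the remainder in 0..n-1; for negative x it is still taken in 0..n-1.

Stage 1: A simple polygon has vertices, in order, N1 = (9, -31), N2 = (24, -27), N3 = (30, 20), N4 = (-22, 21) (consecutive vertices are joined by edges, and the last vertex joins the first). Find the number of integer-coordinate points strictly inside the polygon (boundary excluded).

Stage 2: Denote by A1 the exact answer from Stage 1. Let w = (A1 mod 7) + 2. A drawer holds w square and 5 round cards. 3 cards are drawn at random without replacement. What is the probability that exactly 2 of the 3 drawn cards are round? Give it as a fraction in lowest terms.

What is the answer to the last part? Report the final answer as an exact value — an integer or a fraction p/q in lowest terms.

Stage 1: cross terms: (9*-27 - 24*-31)=501, (24*20 - 30*-27)=1290, (30*21 - -22*20)=1070, (-22*-31 - 9*21)=493; twice the area = |3354| = 3354; area = 1677; boundary points = 1 + 1 + 1 + 1 = 4; strictly interior points = area - boundary/2 + 1 = 1676; answer 1676
Stage 2: A1 = 1676; w = 5; total draws C(10,3) = 120; favorable C(5,2)*C(5,1) = 50; P = 5/12; answer 5/12

5/12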